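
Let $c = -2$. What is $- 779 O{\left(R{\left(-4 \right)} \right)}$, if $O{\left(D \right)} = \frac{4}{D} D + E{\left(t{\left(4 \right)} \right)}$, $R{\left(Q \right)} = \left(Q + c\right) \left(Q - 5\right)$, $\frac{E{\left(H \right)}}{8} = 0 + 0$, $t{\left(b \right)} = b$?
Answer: $-3116$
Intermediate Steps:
$E{\left(H \right)} = 0$ ($E{\left(H \right)} = 8 \left(0 + 0\right) = 8 \cdot 0 = 0$)
$R{\left(Q \right)} = \left(-5 + Q\right) \left(-2 + Q\right)$ ($R{\left(Q \right)} = \left(Q - 2\right) \left(Q - 5\right) = \left(-2 + Q\right) \left(-5 + Q\right) = \left(-5 + Q\right) \left(-2 + Q\right)$)
$O{\left(D \right)} = 4$ ($O{\left(D \right)} = \frac{4}{D} D + 0 = 4 + 0 = 4$)
$- 779 O{\left(R{\left(-4 \right)} \right)} = \left(-779\right) 4 = -3116$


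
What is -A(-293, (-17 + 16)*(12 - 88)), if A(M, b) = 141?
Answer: -141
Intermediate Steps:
-A(-293, (-17 + 16)*(12 - 88)) = -1*141 = -141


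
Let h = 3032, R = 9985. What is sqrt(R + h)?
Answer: sqrt(13017) ≈ 114.09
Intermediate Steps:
sqrt(R + h) = sqrt(9985 + 3032) = sqrt(13017)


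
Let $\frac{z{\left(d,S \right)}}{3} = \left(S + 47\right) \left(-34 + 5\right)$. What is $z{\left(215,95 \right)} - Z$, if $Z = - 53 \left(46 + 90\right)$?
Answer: $-5146$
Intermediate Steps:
$Z = -7208$ ($Z = \left(-53\right) 136 = -7208$)
$z{\left(d,S \right)} = -4089 - 87 S$ ($z{\left(d,S \right)} = 3 \left(S + 47\right) \left(-34 + 5\right) = 3 \left(47 + S\right) \left(-29\right) = 3 \left(-1363 - 29 S\right) = -4089 - 87 S$)
$z{\left(215,95 \right)} - Z = \left(-4089 - 8265\right) - -7208 = \left(-4089 - 8265\right) + 7208 = -12354 + 7208 = -5146$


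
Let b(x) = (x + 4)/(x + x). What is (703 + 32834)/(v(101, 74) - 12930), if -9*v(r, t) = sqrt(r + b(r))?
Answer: -7095109854420/2735479313293 + 301833*sqrt(4142414)/2735479313293 ≈ -2.5935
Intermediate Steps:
b(x) = (4 + x)/(2*x) (b(x) = (4 + x)/((2*x)) = (4 + x)*(1/(2*x)) = (4 + x)/(2*x))
v(r, t) = -sqrt(r + (4 + r)/(2*r))/9
(703 + 32834)/(v(101, 74) - 12930) = (703 + 32834)/(-sqrt(2 + 4*101 + 8/101)/18 - 12930) = 33537/(-sqrt(2 + 404 + 8*(1/101))/18 - 12930) = 33537/(-sqrt(2 + 404 + 8/101)/18 - 12930) = 33537/(-sqrt(4142414)/1818 - 12930) = 33537/(-12930 - sqrt(4142414)/1818)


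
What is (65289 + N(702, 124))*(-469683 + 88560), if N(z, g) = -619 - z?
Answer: -24379676064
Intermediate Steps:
(65289 + N(702, 124))*(-469683 + 88560) = (65289 + (-619 - 1*702))*(-469683 + 88560) = (65289 + (-619 - 702))*(-381123) = (65289 - 1321)*(-381123) = 63968*(-381123) = -24379676064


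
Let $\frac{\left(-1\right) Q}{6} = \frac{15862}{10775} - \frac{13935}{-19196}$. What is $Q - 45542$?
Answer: $- \frac{4711246959631}{103418450} \approx -45555.0$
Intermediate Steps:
$Q = - \frac{1363909731}{103418450}$ ($Q = - 6 \left(\frac{15862}{10775} - \frac{13935}{-19196}\right) = - 6 \left(15862 \cdot \frac{1}{10775} - - \frac{13935}{19196}\right) = - 6 \left(\frac{15862}{10775} + \frac{13935}{19196}\right) = \left(-6\right) \frac{454636577}{206836900} = - \frac{1363909731}{103418450} \approx -13.188$)
$Q - 45542 = - \frac{1363909731}{103418450} - 45542 = - \frac{4711246959631}{103418450}$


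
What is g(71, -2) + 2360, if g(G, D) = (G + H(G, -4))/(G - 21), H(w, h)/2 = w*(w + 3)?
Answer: 128579/50 ≈ 2571.6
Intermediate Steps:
H(w, h) = 2*w*(3 + w) (H(w, h) = 2*(w*(w + 3)) = 2*(w*(3 + w)) = 2*w*(3 + w))
g(G, D) = (G + 2*G*(3 + G))/(-21 + G) (g(G, D) = (G + 2*G*(3 + G))/(G - 21) = (G + 2*G*(3 + G))/(-21 + G))
g(71, -2) + 2360 = 71*(7 + 2*71)/(-21 + 71) + 2360 = 71*(7 + 142)/50 + 2360 = 71*(1/50)*149 + 2360 = 10579/50 + 2360 = 128579/50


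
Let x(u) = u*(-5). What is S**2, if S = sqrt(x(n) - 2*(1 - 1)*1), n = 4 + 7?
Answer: -55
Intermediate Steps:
n = 11
x(u) = -5*u
S = I*sqrt(55) (S = sqrt(-5*11 - 2*(1 - 1)*1) = sqrt(-55 - 2*0*1) = sqrt(-55 + 0*1) = sqrt(-55 + 0) = sqrt(-55) = I*sqrt(55) ≈ 7.4162*I)
S**2 = (I*sqrt(55))**2 = -55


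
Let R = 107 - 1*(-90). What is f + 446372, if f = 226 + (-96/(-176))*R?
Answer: 4913760/11 ≈ 4.4671e+5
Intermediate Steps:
R = 197 (R = 107 + 90 = 197)
f = 3668/11 (f = 226 - 96/(-176)*197 = 226 - 96*(-1/176)*197 = 226 + (6/11)*197 = 226 + 1182/11 = 3668/11 ≈ 333.45)
f + 446372 = 3668/11 + 446372 = 4913760/11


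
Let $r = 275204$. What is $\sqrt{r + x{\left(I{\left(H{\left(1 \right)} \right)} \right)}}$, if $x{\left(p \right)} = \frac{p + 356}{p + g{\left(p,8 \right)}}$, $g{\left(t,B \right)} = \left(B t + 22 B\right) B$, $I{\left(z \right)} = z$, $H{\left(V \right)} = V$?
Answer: $\frac{\sqrt{66346513953}}{491} \approx 524.6$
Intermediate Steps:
$g{\left(t,B \right)} = B \left(22 B + B t\right)$ ($g{\left(t,B \right)} = \left(22 B + B t\right) B = B \left(22 B + B t\right)$)
$x{\left(p \right)} = \frac{356 + p}{1408 + 65 p}$ ($x{\left(p \right)} = \frac{p + 356}{p + 8^{2} \left(22 + p\right)} = \frac{356 + p}{p + 64 \left(22 + p\right)} = \frac{356 + p}{p + \left(1408 + 64 p\right)} = \frac{356 + p}{1408 + 65 p}$)
$\sqrt{r + x{\left(I{\left(H{\left(1 \right)} \right)} \right)}} = \sqrt{275204 + \frac{356 + 1}{1408 + 65 \cdot 1}} = \sqrt{275204 + \frac{1}{1408 + 65} \cdot 357} = \sqrt{275204 + \frac{1}{1473} \cdot 357} = \sqrt{275204 + \frac{119}{491}} = \sqrt{\frac{135125283}{491}} = \frac{\sqrt{66346513953}}{491}$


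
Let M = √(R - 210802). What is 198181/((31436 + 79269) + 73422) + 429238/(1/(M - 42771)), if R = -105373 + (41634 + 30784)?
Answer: -3380376268623065/184127 + 429238*I*√243757 ≈ -1.8359e+10 + 2.1192e+8*I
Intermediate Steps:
R = -32955 (R = -105373 + 72418 = -32955)
M = I*√243757 (M = √(-32955 - 210802) = √(-243757) = I*√243757 ≈ 493.72*I)
198181/((31436 + 79269) + 73422) + 429238/(1/(M - 42771)) = 198181/((31436 + 79269) + 73422) + 429238/(1/(I*√243757 - 42771)) = 198181/(110705 + 73422) + 429238/(1/(-42771 + I*√243757)) = 198181/184127 + 429238*(-42771 + I*√243757) = 198181*(1/184127) + (-18358938498 + 429238*I*√243757) = 198181/184127 + (-18358938498 + 429238*I*√243757) = -3380376268623065/184127 + 429238*I*√243757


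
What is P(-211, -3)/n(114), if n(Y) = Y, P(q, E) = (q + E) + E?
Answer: -217/114 ≈ -1.9035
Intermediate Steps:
P(q, E) = q + 2*E (P(q, E) = (E + q) + E = q + 2*E)
P(-211, -3)/n(114) = (-211 + 2*(-3))/114 = (-211 - 6)*(1/114) = -217*1/114 = -217/114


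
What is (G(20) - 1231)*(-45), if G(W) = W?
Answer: 54495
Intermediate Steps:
(G(20) - 1231)*(-45) = (20 - 1231)*(-45) = -1211*(-45) = 54495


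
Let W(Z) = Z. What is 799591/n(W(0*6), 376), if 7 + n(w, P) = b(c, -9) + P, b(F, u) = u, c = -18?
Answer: 799591/360 ≈ 2221.1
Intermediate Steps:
n(w, P) = -16 + P (n(w, P) = -7 + (-9 + P) = -16 + P)
799591/n(W(0*6), 376) = 799591/(-16 + 376) = 799591/360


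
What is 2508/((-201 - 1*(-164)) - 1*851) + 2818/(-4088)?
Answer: -265731/75628 ≈ -3.5137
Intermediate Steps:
2508/((-201 - 1*(-164)) - 1*851) + 2818/(-4088) = 2508/((-201 + 164) - 851) + 2818*(-1/4088) = 2508/(-37 - 851) - 1409/2044 = 2508/(-888) - 1409/2044 = 2508*(-1/888) - 1409/2044 = -209/74 - 1409/2044 = -265731/75628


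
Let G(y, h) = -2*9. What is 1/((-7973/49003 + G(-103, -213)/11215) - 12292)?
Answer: -549568645/6755388083589 ≈ -8.1353e-5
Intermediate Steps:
G(y, h) = -18
1/((-7973/49003 + G(-103, -213)/11215) - 12292) = 1/((-7973/49003 - 18/11215) - 12292) = 1/(-90299249/549568645 - 12292) = 1/(-6755388083589/549568645) = -549568645/6755388083589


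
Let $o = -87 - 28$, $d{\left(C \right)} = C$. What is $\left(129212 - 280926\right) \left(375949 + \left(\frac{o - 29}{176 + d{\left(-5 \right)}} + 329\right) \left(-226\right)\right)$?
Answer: $- \frac{869916090594}{19} \approx -4.5785 \cdot 10^{10}$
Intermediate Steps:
$o = -115$
$\left(129212 - 280926\right) \left(375949 + \left(\frac{o - 29}{176 + d{\left(-5 \right)}} + 329\right) \left(-226\right)\right) = \left(129212 - 280926\right) \left(375949 + \left(\frac{-115 - 29}{176 - 5} + 329\right) \left(-226\right)\right) = - 151714 \left(375949 + \left(- \frac{144}{171} + 329\right) \left(-226\right)\right) = - 151714 \left(375949 + \left(\left(-144\right) \frac{1}{171} + 329\right) \left(-226\right)\right) = - 151714 \left(375949 + \left(- \frac{16}{19} + 329\right) \left(-226\right)\right) = - 151714 \left(375949 + \frac{6235}{19} \left(-226\right)\right) = - 151714 \left(375949 - \frac{1409110}{19}\right) = \left(-151714\right) \frac{5733921}{19} = - \frac{869916090594}{19}$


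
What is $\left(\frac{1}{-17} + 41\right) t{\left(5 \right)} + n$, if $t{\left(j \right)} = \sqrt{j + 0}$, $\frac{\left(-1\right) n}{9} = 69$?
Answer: $-621 + \frac{696 \sqrt{5}}{17} \approx -529.45$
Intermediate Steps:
$n = -621$ ($n = \left(-9\right) 69 = -621$)
$t{\left(j \right)} = \sqrt{j}$
$\left(\frac{1}{-17} + 41\right) t{\left(5 \right)} + n = \left(\frac{1}{-17} + 41\right) \sqrt{5} - 621 = \left(- \frac{1}{17} + 41\right) \sqrt{5} - 621 = \frac{696 \sqrt{5}}{17} - 621 = -621 + \frac{696 \sqrt{5}}{17}$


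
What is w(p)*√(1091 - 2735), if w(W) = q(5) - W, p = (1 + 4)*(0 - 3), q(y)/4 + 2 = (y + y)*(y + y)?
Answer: 814*I*√411 ≈ 16502.0*I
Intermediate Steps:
q(y) = -8 + 16*y² (q(y) = -8 + 4*((y + y)*(y + y)) = -8 + 4*((2*y)*(2*y)) = -8 + 4*(4*y²) = -8 + 16*y²)
p = -15 (p = 5*(-3) = -15)
w(W) = 392 - W (w(W) = (-8 + 16*5²) - W = (-8 + 16*25) - W = (-8 + 400) - W = 392 - W)
w(p)*√(1091 - 2735) = (392 - 1*(-15))*√(1091 - 2735) = (392 + 15)*√(-1644) = 407*(2*I*√411) = 814*I*√411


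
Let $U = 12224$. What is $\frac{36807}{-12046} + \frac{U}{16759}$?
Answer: $- \frac{469598209}{201878914} \approx -2.3261$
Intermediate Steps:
$\frac{36807}{-12046} + \frac{U}{16759} = \frac{36807}{-12046} + \frac{12224}{16759} = 36807 \left(- \frac{1}{12046}\right) + 12224 \cdot \frac{1}{16759} = - \frac{36807}{12046} + \frac{12224}{16759} = - \frac{469598209}{201878914}$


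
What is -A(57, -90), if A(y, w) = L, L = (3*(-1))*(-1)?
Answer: -3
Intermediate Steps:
L = 3 (L = -3*(-1) = 3)
A(y, w) = 3
-A(57, -90) = -1*3 = -3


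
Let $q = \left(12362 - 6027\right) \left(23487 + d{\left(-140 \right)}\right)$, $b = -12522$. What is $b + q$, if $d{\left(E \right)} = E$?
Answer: $147890723$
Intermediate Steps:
$q = 147903245$ ($q = \left(12362 - 6027\right) \left(23487 - 140\right) = 6335 \cdot 23347 = 147903245$)
$b + q = -12522 + 147903245 = 147890723$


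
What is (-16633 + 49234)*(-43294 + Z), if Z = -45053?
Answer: -2880200547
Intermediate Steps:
(-16633 + 49234)*(-43294 + Z) = (-16633 + 49234)*(-43294 - 45053) = 32601*(-88347) = -2880200547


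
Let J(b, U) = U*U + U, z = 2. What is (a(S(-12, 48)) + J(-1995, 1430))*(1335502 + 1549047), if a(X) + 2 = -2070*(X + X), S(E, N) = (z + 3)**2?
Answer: 5604182564572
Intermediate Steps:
S(E, N) = 25 (S(E, N) = (2 + 3)**2 = 5**2 = 25)
a(X) = -2 - 4140*X (a(X) = -2 - 2070*(X + X) = -2 - 4140*X)
J(b, U) = U + U**2 (J(b, U) = U**2 + U = U + U**2)
(a(S(-12, 48)) + J(-1995, 1430))*(1335502 + 1549047) = ((-2 - 4140*25) + 1430*(1 + 1430))*(1335502 + 1549047) = ((-2 - 103500) + 1430*1431)*2884549 = (-103502 + 2046330)*2884549 = 1942828*2884549 = 5604182564572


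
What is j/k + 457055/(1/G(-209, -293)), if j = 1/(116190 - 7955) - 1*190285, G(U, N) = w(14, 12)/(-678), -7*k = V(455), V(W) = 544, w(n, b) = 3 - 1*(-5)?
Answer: -1728593728397/587066640 ≈ -2944.5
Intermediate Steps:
w(n, b) = 8 (w(n, b) = 3 + 5 = 8)
k = -544/7 (k = -⅐*544 = -544/7 ≈ -77.714)
G(U, N) = -4/339 (G(U, N) = 8/(-678) = 8*(-1/678) = -4/339)
j = -20595496974/108235 (j = 1/108235 - 190285 = -20595496974/108235 ≈ -1.9029e+5)
j/k + 457055/(1/G(-209, -293)) = -20595496974/(108235*(-544/7)) + 457055/(1/(-4/339)) = -20595496974/108235*(-7/544) + 457055/(-339/4) = 4240249377/1731760 + 457055*(-4/339) = 4240249377/1731760 - 1828220/339 = -1728593728397/587066640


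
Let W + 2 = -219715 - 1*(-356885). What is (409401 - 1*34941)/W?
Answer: 93615/34292 ≈ 2.7299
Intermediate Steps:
W = 137168 (W = -2 + (-219715 - 1*(-356885)) = -2 + (-219715 + 356885) = -2 + 137170 = 137168)
(409401 - 1*34941)/W = (409401 - 1*34941)/137168 = (409401 - 34941)*(1/137168) = 374460*(1/137168) = 93615/34292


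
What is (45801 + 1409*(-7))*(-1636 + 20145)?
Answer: 665176442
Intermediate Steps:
(45801 + 1409*(-7))*(-1636 + 20145) = (45801 - 9863)*18509 = 35938*18509 = 665176442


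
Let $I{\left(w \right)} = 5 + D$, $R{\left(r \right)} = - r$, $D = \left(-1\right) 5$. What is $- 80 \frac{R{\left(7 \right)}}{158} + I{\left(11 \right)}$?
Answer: $\frac{280}{79} \approx 3.5443$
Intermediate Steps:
$D = -5$
$I{\left(w \right)} = 0$ ($I{\left(w \right)} = 5 - 5 = 0$)
$- 80 \frac{R{\left(7 \right)}}{158} + I{\left(11 \right)} = - 80 \frac{\left(-1\right) 7}{158} + 0 = - 80 \left(\left(-7\right) \frac{1}{158}\right) + 0 = \left(-80\right) \left(- \frac{7}{158}\right) + 0 = \frac{280}{79} + 0 = \frac{280}{79}$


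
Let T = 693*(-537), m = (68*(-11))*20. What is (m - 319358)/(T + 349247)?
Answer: 167159/11447 ≈ 14.603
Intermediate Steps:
m = -14960 (m = -748*20 = -14960)
T = -372141
(m - 319358)/(T + 349247) = (-14960 - 319358)/(-372141 + 349247) = -334318/(-22894) = -334318*(-1/22894) = 167159/11447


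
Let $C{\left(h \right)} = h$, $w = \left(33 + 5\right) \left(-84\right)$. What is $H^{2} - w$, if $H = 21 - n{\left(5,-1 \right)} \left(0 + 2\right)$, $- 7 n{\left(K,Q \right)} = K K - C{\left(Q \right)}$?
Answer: $\frac{196009}{49} \approx 4000.2$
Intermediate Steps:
$w = -3192$ ($w = 38 \left(-84\right) = -3192$)
$n{\left(K,Q \right)} = - \frac{K^{2}}{7} + \frac{Q}{7}$ ($n{\left(K,Q \right)} = - \frac{K K - Q}{7} = - \frac{K^{2} - Q}{7} = - \frac{K^{2}}{7} + \frac{Q}{7}$)
$H = \frac{199}{7}$ ($H = 21 - \left(- \frac{5^{2}}{7} + \frac{1}{7} \left(-1\right)\right) \left(0 + 2\right) = 21 - \left(\left(- \frac{1}{7}\right) 25 - \frac{1}{7}\right) 2 = 21 - \left(- \frac{25}{7} - \frac{1}{7}\right) 2 = 21 - \left(- \frac{26}{7}\right) 2 = 21 - - \frac{52}{7} = 21 + \frac{52}{7} = \frac{199}{7} \approx 28.429$)
$H^{2} - w = \left(\frac{199}{7}\right)^{2} - -3192 = \frac{39601}{49} + 3192 = \frac{196009}{49}$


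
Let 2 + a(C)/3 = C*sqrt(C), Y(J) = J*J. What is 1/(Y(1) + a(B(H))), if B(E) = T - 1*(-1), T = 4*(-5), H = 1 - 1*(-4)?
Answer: I/(-5*I + 57*sqrt(19)) ≈ -8.0964e-5 + 0.0040232*I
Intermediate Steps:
Y(J) = J**2
H = 5 (H = 1 + 4 = 5)
T = -20
B(E) = -19 (B(E) = -20 - 1*(-1) = -20 + 1 = -19)
a(C) = -6 + 3*C**(3/2) (a(C) = -6 + 3*(C*sqrt(C)) = -6 + 3*C**(3/2))
1/(Y(1) + a(B(H))) = 1/(1**2 + (-6 + 3*(-19)**(3/2))) = 1/(1 + (-6 + 3*(-19*I*sqrt(19)))) = 1/(1 + (-6 - 57*I*sqrt(19))) = 1/(-5 - 57*I*sqrt(19))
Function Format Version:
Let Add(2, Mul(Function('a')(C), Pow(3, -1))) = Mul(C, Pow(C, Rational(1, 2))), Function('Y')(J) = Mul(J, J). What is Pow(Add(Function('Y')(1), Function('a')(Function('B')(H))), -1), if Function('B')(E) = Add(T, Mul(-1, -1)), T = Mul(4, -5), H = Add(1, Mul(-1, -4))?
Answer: Mul(I, Pow(Add(Mul(-5, I), Mul(57, Pow(19, Rational(1, 2)))), -1)) ≈ Add(-8.0964e-5, Mul(0.0040232, I))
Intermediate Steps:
Function('Y')(J) = Pow(J, 2)
H = 5 (H = Add(1, 4) = 5)
T = -20
Function('B')(E) = -19 (Function('B')(E) = Add(-20, Mul(-1, -1)) = Add(-20, 1) = -19)
Function('a')(C) = Add(-6, Mul(3, Pow(C, Rational(3, 2)))) (Function('a')(C) = Add(-6, Mul(3, Mul(C, Pow(C, Rational(1, 2))))) = Add(-6, Mul(3, Pow(C, Rational(3, 2)))))
Pow(Add(Function('Y')(1), Function('a')(Function('B')(H))), -1) = Pow(Add(Pow(1, 2), Add(-6, Mul(3, Pow(-19, Rational(3, 2))))), -1) = Pow(Add(1, Add(-6, Mul(3, Mul(-19, I, Pow(19, Rational(1, 2)))))), -1) = Pow(Add(1, Add(-6, Mul(-57, I, Pow(19, Rational(1, 2))))), -1) = Pow(Add(-5, Mul(-57, I, Pow(19, Rational(1, 2)))), -1)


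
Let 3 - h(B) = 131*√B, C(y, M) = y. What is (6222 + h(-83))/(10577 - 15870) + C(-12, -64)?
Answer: -69741/5293 + 131*I*√83/5293 ≈ -13.176 + 0.22548*I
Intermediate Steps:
h(B) = 3 - 131*√B
(6222 + h(-83))/(10577 - 15870) + C(-12, -64) = (6222 + (3 - 131*I*√83))/(10577 - 15870) - 12 = (6222 + (3 - 131*I*√83))/(-5293) - 12 = (6222 + (3 - 131*I*√83))*(-1/5293) - 12 = (6225 - 131*I*√83)*(-1/5293) - 12 = (-6225/5293 + 131*I*√83/5293) - 12 = -69741/5293 + 131*I*√83/5293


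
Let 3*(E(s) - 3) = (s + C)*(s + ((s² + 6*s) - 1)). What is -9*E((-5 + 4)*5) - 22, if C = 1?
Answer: -181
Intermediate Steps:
E(s) = 3 + (1 + s)*(-1 + s² + 7*s)/3 (E(s) = 3 + ((s + 1)*(s + ((s² + 6*s) - 1)))/3 = 3 + ((1 + s)*(s + (-1 + s² + 6*s)))/3 = 3 + ((1 + s)*(-1 + s² + 7*s))/3 = 3 + (1 + s)*(-1 + s² + 7*s)/3)
-9*E((-5 + 4)*5) - 22 = -9*(8/3 + 2*((-5 + 4)*5) + ((-5 + 4)*5)³/3 + 8*((-5 + 4)*5)²/3) - 22 = -9*(8/3 + 2*(-1*5) + (-1*5)³/3 + 8*(-1*5)²/3) - 22 = -9*(8/3 + 2*(-5) + (⅓)*(-5)³ + (8/3)*(-5)²) - 22 = -9*(8/3 - 10 + (⅓)*(-125) + (8/3)*25) - 22 = -9*(8/3 - 10 - 125/3 + 200/3) - 22 = -9*53/3 - 22 = -159 - 22 = -181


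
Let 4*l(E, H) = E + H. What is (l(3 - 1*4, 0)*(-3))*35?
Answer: 105/4 ≈ 26.250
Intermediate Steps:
l(E, H) = E/4 + H/4 (l(E, H) = (E + H)/4 = E/4 + H/4)
(l(3 - 1*4, 0)*(-3))*35 = (((3 - 1*4)/4 + (1/4)*0)*(-3))*35 = (((3 - 4)/4 + 0)*(-3))*35 = (((1/4)*(-1) + 0)*(-3))*35 = ((-1/4 + 0)*(-3))*35 = -1/4*(-3)*35 = (3/4)*35 = 105/4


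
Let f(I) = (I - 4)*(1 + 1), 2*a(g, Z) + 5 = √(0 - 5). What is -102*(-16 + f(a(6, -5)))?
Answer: 2958 - 102*I*√5 ≈ 2958.0 - 228.08*I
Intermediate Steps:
a(g, Z) = -5/2 + I*√5/2 (a(g, Z) = -5/2 + √(0 - 5)/2 = -5/2 + √(-5)/2 = -5/2 + (I*√5)/2 = -5/2 + I*√5/2)
f(I) = -8 + 2*I (f(I) = (-4 + I)*2 = -8 + 2*I)
-102*(-16 + f(a(6, -5))) = -102*(-16 + (-8 + 2*(-5/2 + I*√5/2))) = -102*(-16 + (-8 + (-5 + I*√5))) = -102*(-16 + (-13 + I*√5)) = -102*(-29 + I*√5) = 2958 - 102*I*√5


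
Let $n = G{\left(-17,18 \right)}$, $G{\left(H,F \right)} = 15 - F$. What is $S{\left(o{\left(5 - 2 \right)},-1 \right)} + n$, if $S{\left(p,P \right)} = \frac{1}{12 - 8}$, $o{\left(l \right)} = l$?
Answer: $- \frac{11}{4} \approx -2.75$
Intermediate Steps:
$S{\left(p,P \right)} = \frac{1}{4}$
$n = -3$ ($n = 15 - 18 = -3$)
$S{\left(o{\left(5 - 2 \right)},-1 \right)} + n = \frac{1}{4} - 3 = - \frac{11}{4}$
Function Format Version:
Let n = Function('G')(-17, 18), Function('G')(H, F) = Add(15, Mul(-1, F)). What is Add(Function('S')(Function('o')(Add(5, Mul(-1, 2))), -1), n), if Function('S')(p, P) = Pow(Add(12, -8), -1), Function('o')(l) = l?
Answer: Rational(-11, 4) ≈ -2.7500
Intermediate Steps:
Function('S')(p, P) = Rational(1, 4) (Function('S')(p, P) = Pow(4, -1) = Rational(1, 4))
n = -3 (n = Add(15, Mul(-1, 18)) = Add(15, -18) = -3)
Add(Function('S')(Function('o')(Add(5, Mul(-1, 2))), -1), n) = Add(Rational(1, 4), -3) = Rational(-11, 4)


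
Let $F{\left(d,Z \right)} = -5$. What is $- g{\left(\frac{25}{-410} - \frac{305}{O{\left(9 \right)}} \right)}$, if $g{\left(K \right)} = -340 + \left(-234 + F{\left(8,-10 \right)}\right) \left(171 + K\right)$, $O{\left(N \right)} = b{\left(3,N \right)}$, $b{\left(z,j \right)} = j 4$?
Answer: $\frac{57814279}{1476} \approx 39170.0$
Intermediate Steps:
$b{\left(z,j \right)} = 4 j$
$O{\left(N \right)} = 4 N$
$g{\left(K \right)} = -41209 - 239 K$ ($g{\left(K \right)} = -340 + \left(-234 - 5\right) \left(171 + K\right) = -340 - 239 \left(171 + K\right) = -340 - \left(40869 + 239 K\right) = -41209 - 239 K$)
$- g{\left(\frac{25}{-410} - \frac{305}{O{\left(9 \right)}} \right)} = - (-41209 - 239 \left(\frac{25}{-410} - \frac{305}{4 \cdot 9}\right)) = - (-41209 - 239 \left(25 \left(- \frac{1}{410}\right) - \frac{305}{36}\right)) = - (-41209 - 239 \left(- \frac{5}{82} - \frac{305}{36}\right)) = - (-41209 - - \frac{3010205}{1476}) = - (-41209 + \frac{3010205}{1476}) = \left(-1\right) \left(- \frac{57814279}{1476}\right) = \frac{57814279}{1476}$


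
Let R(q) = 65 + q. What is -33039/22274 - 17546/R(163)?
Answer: -49794062/634809 ≈ -78.439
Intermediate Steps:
-33039/22274 - 17546/R(163) = -33039/22274 - 17546/(65 + 163) = -33039*1/22274 - 17546/228 = -33039/22274 - 17546*1/228 = -33039/22274 - 8773/114 = -49794062/634809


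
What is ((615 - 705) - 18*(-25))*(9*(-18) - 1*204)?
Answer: -131760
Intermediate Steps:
((615 - 705) - 18*(-25))*(9*(-18) - 1*204) = (-90 + 450)*(-162 - 204) = 360*(-366) = -131760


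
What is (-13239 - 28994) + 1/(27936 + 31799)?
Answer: -2522788254/59735 ≈ -42233.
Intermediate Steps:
(-13239 - 28994) + 1/(27936 + 31799) = -42233 + 1/59735 = -2522788254/59735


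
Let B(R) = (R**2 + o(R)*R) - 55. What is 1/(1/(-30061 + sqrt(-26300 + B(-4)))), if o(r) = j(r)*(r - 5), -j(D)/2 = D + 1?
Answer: -30061 + I*sqrt(26123) ≈ -30061.0 + 161.63*I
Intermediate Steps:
j(D) = -2 - 2*D (j(D) = -2*(D + 1) = -2*(1 + D) = -2 - 2*D)
o(r) = (-5 + r)*(-2 - 2*r) (o(r) = (-2 - 2*r)*(r - 5) = (-2 - 2*r)*(-5 + r) = (-5 + r)*(-2 - 2*r))
B(R) = -55 + R**2 - 2*R*(1 + R)*(-5 + R) (B(R) = (R**2 + (-2*(1 + R)*(-5 + R))*R) - 55 = (R**2 - 2*R*(1 + R)*(-5 + R)) - 55 = -55 + R**2 - 2*R*(1 + R)*(-5 + R))
1/(1/(-30061 + sqrt(-26300 + B(-4)))) = 1/(1/(-30061 + sqrt(-26300 + (-55 + (-4)**2 - 2*(-4)*(1 - 4)*(-5 - 4))))) = 1/(1/(-30061 + sqrt(-26300 + (-55 + 16 - 2*(-4)*(-3)*(-9))))) = 1/(1/(-30061 + sqrt(-26300 + (-55 + 16 + 216)))) = 1/(1/(-30061 + sqrt(-26300 + 177))) = 1/(1/(-30061 + sqrt(-26123))) = 1/(1/(-30061 + I*sqrt(26123))) = -30061 + I*sqrt(26123)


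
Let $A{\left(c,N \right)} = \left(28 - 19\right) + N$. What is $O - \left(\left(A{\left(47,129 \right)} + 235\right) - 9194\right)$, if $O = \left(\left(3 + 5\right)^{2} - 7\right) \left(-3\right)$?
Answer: $8650$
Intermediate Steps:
$A{\left(c,N \right)} = 9 + N$
$O = -171$ ($O = \left(8^{2} - 7\right) \left(-3\right) = \left(64 - 7\right) \left(-3\right) = 57 \left(-3\right) = -171$)
$O - \left(\left(A{\left(47,129 \right)} + 235\right) - 9194\right) = -171 - \left(\left(\left(9 + 129\right) + 235\right) - 9194\right) = -171 - \left(\left(138 + 235\right) - 9194\right) = -171 - \left(373 - 9194\right) = -171 - -8821 = -171 + 8821 = 8650$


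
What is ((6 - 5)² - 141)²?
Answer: 19600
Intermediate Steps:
((6 - 5)² - 141)² = (1² - 141)² = (1 - 141)² = (-140)² = 19600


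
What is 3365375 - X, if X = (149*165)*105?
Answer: 783950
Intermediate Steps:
X = 2581425 (X = 24585*105 = 2581425)
3365375 - X = 3365375 - 1*2581425 = 3365375 - 2581425 = 783950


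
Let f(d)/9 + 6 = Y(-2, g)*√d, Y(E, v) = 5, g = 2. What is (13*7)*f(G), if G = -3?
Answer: -4914 + 4095*I*√3 ≈ -4914.0 + 7092.8*I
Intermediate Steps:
f(d) = -54 + 45*√d (f(d) = -54 + 9*(5*√d) = -54 + 45*√d)
(13*7)*f(G) = (13*7)*(-54 + 45*√(-3)) = 91*(-54 + 45*(I*√3)) = 91*(-54 + 45*I*√3) = -4914 + 4095*I*√3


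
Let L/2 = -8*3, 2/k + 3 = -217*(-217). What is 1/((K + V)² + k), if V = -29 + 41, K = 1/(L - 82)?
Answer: 30605900/4401602391 ≈ 0.0069534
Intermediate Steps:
k = 1/23543 (k = 2/(-3 - 217*(-217)) = 2/(-3 + 47089) = 2/47086 = 2*(1/47086) = 1/23543 ≈ 4.2475e-5)
L = -48 (L = 2*(-8*3) = 2*(-24) = -48)
K = -1/130 (K = 1/(-48 - 82) = 1/(-130) = -1/130 ≈ -0.0076923)
V = 12
1/((K + V)² + k) = 1/((-1/130 + 12)² + 1/23543) = 1/((1559/130)² + 1/23543) = 1/(2430481/16900 + 1/23543) = 1/(4401602391/30605900) = 30605900/4401602391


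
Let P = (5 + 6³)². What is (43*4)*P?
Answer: 8400652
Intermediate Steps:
P = 48841 (P = (5 + 216)² = 221² = 48841)
(43*4)*P = (43*4)*48841 = 172*48841 = 8400652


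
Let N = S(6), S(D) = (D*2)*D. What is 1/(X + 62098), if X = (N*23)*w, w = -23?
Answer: 1/24010 ≈ 4.1649e-5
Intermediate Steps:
S(D) = 2*D² (S(D) = (2*D)*D = 2*D²)
N = 72 (N = 2*6² = 2*36 = 72)
X = -38088 (X = (72*23)*(-23) = 1656*(-23) = -38088)
1/(X + 62098) = 1/(-38088 + 62098) = 1/24010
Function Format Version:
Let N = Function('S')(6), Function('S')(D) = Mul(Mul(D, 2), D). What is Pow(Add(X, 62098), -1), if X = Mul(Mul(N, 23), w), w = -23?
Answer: Rational(1, 24010) ≈ 4.1649e-5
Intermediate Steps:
Function('S')(D) = Mul(2, Pow(D, 2)) (Function('S')(D) = Mul(Mul(2, D), D) = Mul(2, Pow(D, 2)))
N = 72 (N = Mul(2, Pow(6, 2)) = Mul(2, 36) = 72)
X = -38088 (X = Mul(Mul(72, 23), -23) = Mul(1656, -23) = -38088)
Pow(Add(X, 62098), -1) = Pow(Add(-38088, 62098), -1) = Pow(24010, -1) = Rational(1, 24010)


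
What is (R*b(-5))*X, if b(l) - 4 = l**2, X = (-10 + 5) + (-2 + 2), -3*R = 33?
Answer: 1595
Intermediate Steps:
R = -11 (R = -1/3*33 = -11)
X = -5 (X = -5 + 0 = -5)
b(l) = 4 + l**2
(R*b(-5))*X = -11*(4 + (-5)**2)*(-5) = -11*(4 + 25)*(-5) = -11*29*(-5) = -319*(-5) = 1595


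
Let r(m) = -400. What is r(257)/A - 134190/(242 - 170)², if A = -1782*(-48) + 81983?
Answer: -416323115/16081824 ≈ -25.888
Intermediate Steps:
A = 167519 (A = 85536 + 81983 = 167519)
r(257)/A - 134190/(242 - 170)² = -400/167519 - 134190/(242 - 170)² = -400*1/167519 - 134190/(72²) = -400/167519 - 134190/5184 = -400/167519 - 134190*1/5184 = -400/167519 - 2485/96 = -416323115/16081824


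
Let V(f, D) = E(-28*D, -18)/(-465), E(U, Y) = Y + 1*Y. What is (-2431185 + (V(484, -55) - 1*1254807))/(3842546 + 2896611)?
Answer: -571328748/1044569335 ≈ -0.54695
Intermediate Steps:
E(U, Y) = 2*Y (E(U, Y) = Y + Y = 2*Y)
V(f, D) = 12/155 (V(f, D) = (2*(-18))/(-465) = -36*(-1/465) = 12/155)
(-2431185 + (V(484, -55) - 1*1254807))/(3842546 + 2896611) = (-2431185 + (12/155 - 1*1254807))/(3842546 + 2896611) = (-2431185 + (12/155 - 1254807))/6739157 = (-2431185 - 194495073/155)*(1/6739157) = -571328748/155*1/6739157 = -571328748/1044569335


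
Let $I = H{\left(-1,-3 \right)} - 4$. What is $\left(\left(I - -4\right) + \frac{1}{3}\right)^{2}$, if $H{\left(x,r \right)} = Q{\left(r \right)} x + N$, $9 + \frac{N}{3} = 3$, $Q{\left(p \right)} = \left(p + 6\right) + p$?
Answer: $\frac{2809}{9} \approx 312.11$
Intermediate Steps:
$Q{\left(p \right)} = 6 + 2 p$ ($Q{\left(p \right)} = \left(6 + p\right) + p = 6 + 2 p$)
$N = -18$ ($N = -27 + 3 \cdot 3 = -27 + 9 = -18$)
$H{\left(x,r \right)} = -18 + x \left(6 + 2 r\right)$ ($H{\left(x,r \right)} = \left(6 + 2 r\right) x - 18 = x \left(6 + 2 r\right) - 18 = -18 + x \left(6 + 2 r\right)$)
$I = -22$ ($I = \left(-18 + 2 \left(-1\right) \left(3 - 3\right)\right) - 4 = \left(-18 + 2 \left(-1\right) 0\right) - 4 = \left(-18 + 0\right) - 4 = -18 - 4 = -22$)
$\left(\left(I - -4\right) + \frac{1}{3}\right)^{2} = \left(\left(-22 - -4\right) + \frac{1}{3}\right)^{2} = \left(\left(-22 + 4\right) + \frac{1}{3}\right)^{2} = \left(-18 + \frac{1}{3}\right)^{2} = \left(- \frac{53}{3}\right)^{2} = \frac{2809}{9}$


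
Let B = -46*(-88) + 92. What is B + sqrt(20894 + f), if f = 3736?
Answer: 4140 + sqrt(24630) ≈ 4296.9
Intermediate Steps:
B = 4140 (B = 4048 + 92 = 4140)
B + sqrt(20894 + f) = 4140 + sqrt(20894 + 3736) = 4140 + sqrt(24630)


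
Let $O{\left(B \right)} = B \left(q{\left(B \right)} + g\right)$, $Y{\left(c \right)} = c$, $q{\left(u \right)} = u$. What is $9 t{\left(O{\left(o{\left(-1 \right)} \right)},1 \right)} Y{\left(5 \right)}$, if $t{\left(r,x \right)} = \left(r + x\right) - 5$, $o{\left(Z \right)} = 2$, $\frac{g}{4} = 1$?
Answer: $360$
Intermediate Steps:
$g = 4$ ($g = 4 \cdot 1 = 4$)
$O{\left(B \right)} = B \left(4 + B\right)$ ($O{\left(B \right)} = B \left(B + 4\right) = B \left(4 + B\right)$)
$t{\left(r,x \right)} = -5 + r + x$
$9 t{\left(O{\left(o{\left(-1 \right)} \right)},1 \right)} Y{\left(5 \right)} = 9 \left(-5 + 2 \left(4 + 2\right) + 1\right) 5 = 9 \left(-5 + 2 \cdot 6 + 1\right) 5 = 9 \left(-5 + 12 + 1\right) 5 = 9 \cdot 8 \cdot 5 = 72 \cdot 5 = 360$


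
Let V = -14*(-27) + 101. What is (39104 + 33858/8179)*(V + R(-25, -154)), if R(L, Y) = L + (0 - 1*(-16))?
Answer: 150336772780/8179 ≈ 1.8381e+7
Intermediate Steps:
R(L, Y) = 16 + L (R(L, Y) = L + (0 + 16) = L + 16 = 16 + L)
V = 479 (V = 378 + 101 = 479)
(39104 + 33858/8179)*(V + R(-25, -154)) = (39104 + 33858/8179)*(479 + (16 - 25)) = (39104 + 33858*(1/8179))*(479 - 9) = (39104 + 33858/8179)*470 = (319865474/8179)*470 = 150336772780/8179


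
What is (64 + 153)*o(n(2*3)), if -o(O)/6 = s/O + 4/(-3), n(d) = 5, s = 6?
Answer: 868/5 ≈ 173.60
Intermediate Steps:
o(O) = 8 - 36/O (o(O) = -6*(6/O + 4/(-3)) = -6*(6/O + 4*(-⅓)) = -6*(6/O - 4/3) = -6*(-4/3 + 6/O) = 8 - 36/O)
(64 + 153)*o(n(2*3)) = (64 + 153)*(8 - 36/5) = 217*(8 - 36*⅕) = 217*(8 - 36/5) = 217*(⅘) = 868/5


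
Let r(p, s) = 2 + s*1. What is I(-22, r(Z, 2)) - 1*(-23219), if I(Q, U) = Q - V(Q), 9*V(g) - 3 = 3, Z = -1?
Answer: 69589/3 ≈ 23196.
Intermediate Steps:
V(g) = 2/3 (V(g) = 1/3 + (1/9)*3 = 1/3 + 1/3 = 2/3)
r(p, s) = 2 + s
I(Q, U) = -2/3 + Q (I(Q, U) = Q - 1*2/3 = Q - 2/3 = -2/3 + Q)
I(-22, r(Z, 2)) - 1*(-23219) = (-2/3 - 22) - 1*(-23219) = -68/3 + 23219 = 69589/3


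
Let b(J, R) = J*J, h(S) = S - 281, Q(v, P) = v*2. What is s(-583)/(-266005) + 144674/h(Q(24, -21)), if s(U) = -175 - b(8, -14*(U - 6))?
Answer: -38483951683/61979165 ≈ -620.92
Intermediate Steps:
Q(v, P) = 2*v
h(S) = -281 + S
b(J, R) = J²
s(U) = -239 (s(U) = -175 - 1*8² = -175 - 1*64 = -175 - 64 = -239)
s(-583)/(-266005) + 144674/h(Q(24, -21)) = -239/(-266005) + 144674/(-281 + 2*24) = -239*(-1/266005) + 144674/(-281 + 48) = 239/266005 + 144674/(-233) = 239/266005 + 144674*(-1/233) = 239/266005 - 144674/233 = -38483951683/61979165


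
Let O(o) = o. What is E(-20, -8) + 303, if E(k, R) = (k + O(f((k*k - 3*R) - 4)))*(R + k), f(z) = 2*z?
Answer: -22657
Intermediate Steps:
E(k, R) = (R + k)*(-8 + k - 6*R + 2*k²) (E(k, R) = (k + 2*((k*k - 3*R) - 4))*(R + k) = (k + 2*((k² - 3*R) - 4))*(R + k) = (k + 2*(-4 + k² - 3*R))*(R + k) = (k + (-8 - 6*R + 2*k²))*(R + k) = (-8 + k - 6*R + 2*k²)*(R + k) = (R + k)*(-8 + k - 6*R + 2*k²))
E(-20, -8) + 303 = ((-20)² - 8*(-20) - 2*(-8)*(4 - 1*(-20)² + 3*(-8)) - 2*(-20)*(4 - 1*(-20)² + 3*(-8))) + 303 = (400 + 160 - 2*(-8)*(4 - 1*400 - 24) - 2*(-20)*(4 - 1*400 - 24)) + 303 = (400 + 160 - 2*(-8)*(4 - 400 - 24) - 2*(-20)*(4 - 400 - 24)) + 303 = (400 + 160 - 2*(-8)*(-420) - 2*(-20)*(-420)) + 303 = (400 + 160 - 6720 - 16800) + 303 = -22960 + 303 = -22657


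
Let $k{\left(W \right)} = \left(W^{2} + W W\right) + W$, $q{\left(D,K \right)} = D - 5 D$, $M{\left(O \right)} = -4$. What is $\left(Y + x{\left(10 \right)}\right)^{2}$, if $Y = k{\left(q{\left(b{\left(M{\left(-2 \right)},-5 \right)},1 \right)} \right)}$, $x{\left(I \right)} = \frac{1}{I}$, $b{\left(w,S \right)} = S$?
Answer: $\frac{67256401}{100} \approx 6.7256 \cdot 10^{5}$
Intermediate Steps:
$q{\left(D,K \right)} = - 4 D$
$k{\left(W \right)} = W + 2 W^{2}$ ($k{\left(W \right)} = \left(W^{2} + W^{2}\right) + W = 2 W^{2} + W = W + 2 W^{2}$)
$Y = 820$ ($Y = \left(-4\right) \left(-5\right) \left(1 + 2 \left(\left(-4\right) \left(-5\right)\right)\right) = 20 \left(1 + 2 \cdot 20\right) = 20 \left(1 + 40\right) = 20 \cdot 41 = 820$)
$\left(Y + x{\left(10 \right)}\right)^{2} = \left(820 + \frac{1}{10}\right)^{2} = \left(\frac{8201}{10}\right)^{2} = \frac{67256401}{100}$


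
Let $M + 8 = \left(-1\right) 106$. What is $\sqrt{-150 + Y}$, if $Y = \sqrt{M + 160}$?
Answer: $\sqrt{-150 + \sqrt{46}} \approx 11.967 i$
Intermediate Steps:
$M = -114$ ($M = -8 - 106 = -114$)
$Y = \sqrt{46}$ ($Y = \sqrt{-114 + 160} = \sqrt{46} \approx 6.7823$)
$\sqrt{-150 + Y} = \sqrt{-150 + \sqrt{46}}$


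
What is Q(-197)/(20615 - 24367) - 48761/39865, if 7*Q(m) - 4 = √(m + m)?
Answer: -682739/558110 - I*√394/26264 ≈ -1.2233 - 0.00075577*I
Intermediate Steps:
Q(m) = 4/7 + √2*√m/7 (Q(m) = 4/7 + √(m + m)/7 = 4/7 + √(2*m)/7 = 4/7 + (√2*√m)/7 = 4/7 + √2*√m/7)
Q(-197)/(20615 - 24367) - 48761/39865 = (4/7 + √2*√(-197)/7)/(20615 - 24367) - 48761/39865 = (4/7 + √2*(I*√197)/7)/(-3752) - 48761*1/39865 = (4/7 + I*√394/7)*(-1/3752) - 48761/39865 = (-1/6566 - I*√394/26264) - 48761/39865 = -682739/558110 - I*√394/26264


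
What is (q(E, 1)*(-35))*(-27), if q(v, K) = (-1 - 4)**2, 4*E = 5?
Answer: 23625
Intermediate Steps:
E = 5/4 (E = (1/4)*5 = 5/4 ≈ 1.2500)
q(v, K) = 25 (q(v, K) = (-5)**2 = 25)
(q(E, 1)*(-35))*(-27) = (25*(-35))*(-27) = -875*(-27) = 23625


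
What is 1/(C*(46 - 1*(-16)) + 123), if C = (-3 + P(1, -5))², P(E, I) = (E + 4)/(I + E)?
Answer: 8/9943 ≈ 0.00080459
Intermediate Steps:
P(E, I) = (4 + E)/(E + I)
C = 289/16 (C = (-3 + (4 + 1)/(1 - 5))² = (-3 + 5/(-4))² = (-3 - ¼*5)² = (-3 - 5/4)² = (-17/4)² = 289/16 ≈ 18.063)
1/(C*(46 - 1*(-16)) + 123) = 1/(289*(46 - 1*(-16))/16 + 123) = 1/(289*(46 + 16)/16 + 123) = 1/((289/16)*62 + 123) = 1/(8959/8 + 123) = 1/(9943/8) = 8/9943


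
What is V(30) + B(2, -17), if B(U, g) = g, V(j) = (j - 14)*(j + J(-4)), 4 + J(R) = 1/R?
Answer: 395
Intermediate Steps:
J(R) = -4 + 1/R
V(j) = (-14 + j)*(-17/4 + j) (V(j) = (j - 14)*(j + (-4 + 1/(-4))) = (-14 + j)*(j + (-4 - 1/4)) = (-14 + j)*(j - 17/4) = (-14 + j)*(-17/4 + j))
V(30) + B(2, -17) = (119/2 + 30**2 - 73/4*30) - 17 = (119/2 + 900 - 1095/2) - 17 = 412 - 17 = 395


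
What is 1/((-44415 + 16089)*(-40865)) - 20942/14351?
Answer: -24241244340229/16611885098490 ≈ -1.4593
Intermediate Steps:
1/((-44415 + 16089)*(-40865)) - 20942/14351 = -1/40865/(-28326) - 20942*1/14351 = -1/28326*(-1/40865) - 20942/14351 = 1/1157541990 - 20942/14351 = -24241244340229/16611885098490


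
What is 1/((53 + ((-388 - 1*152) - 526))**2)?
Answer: 1/1026169 ≈ 9.7450e-7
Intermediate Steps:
1/((53 + ((-388 - 1*152) - 526))**2) = 1/((53 + ((-388 - 152) - 526))**2) = 1/((53 + (-540 - 526))**2) = 1/((53 - 1066)**2) = 1/((-1013)**2) = 1/1026169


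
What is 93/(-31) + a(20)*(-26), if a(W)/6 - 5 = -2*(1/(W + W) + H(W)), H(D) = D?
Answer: 27324/5 ≈ 5464.8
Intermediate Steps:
a(W) = 30 - 12*W - 6/W (a(W) = 30 + 6*(-2*(1/(W + W) + W)) = 30 + 6*(-2*(1/(2*W) + W)) = 30 + 6*(-2*(W + 1/(2*W))) = 30 + 6*(-1/W - 2*W) = 30 + (-12*W - 6/W) = 30 - 12*W - 6/W)
93/(-31) + a(20)*(-26) = 93/(-31) + (30 - 12*20 - 6/20)*(-26) = 93*(-1/31) + (30 - 240 - 6*1/20)*(-26) = -3 + (30 - 240 - 3/10)*(-26) = -3 - 2103/10*(-26) = -3 + 27339/5 = 27324/5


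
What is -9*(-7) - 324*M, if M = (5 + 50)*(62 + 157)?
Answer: -3902517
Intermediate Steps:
M = 12045 (M = 55*219 = 12045)
-9*(-7) - 324*M = -9*(-7) - 324*12045 = 63 - 3902580 = -3902517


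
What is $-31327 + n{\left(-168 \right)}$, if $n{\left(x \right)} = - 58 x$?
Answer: $-21583$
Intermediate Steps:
$-31327 + n{\left(-168 \right)} = -31327 - -9744 = -31327 + 9744 = -21583$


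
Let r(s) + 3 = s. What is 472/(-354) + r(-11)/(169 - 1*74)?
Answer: -422/285 ≈ -1.4807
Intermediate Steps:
r(s) = -3 + s
472/(-354) + r(-11)/(169 - 1*74) = 472/(-354) + (-3 - 11)/(169 - 1*74) = 472*(-1/354) - 14/(169 - 74) = -4/3 - 14/95 = -422/285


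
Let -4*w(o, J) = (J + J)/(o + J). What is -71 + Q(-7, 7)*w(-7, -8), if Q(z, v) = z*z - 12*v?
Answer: -185/3 ≈ -61.667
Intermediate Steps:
w(o, J) = -J/(2*(J + o)) (w(o, J) = -(J + J)/(4*(o + J)) = -2*J/(4*(J + o)) = -J/(2*(J + o)))
Q(z, v) = z² - 12*v
-71 + Q(-7, 7)*w(-7, -8) = -71 + ((-7)² - 12*7)*(-1*(-8)/(2*(-8) + 2*(-7))) = -71 + (49 - 84)*(-1*(-8)/(-16 - 14)) = -71 - (-35)*(-8)/(-30) = -71 - (-35)*(-8)*(-1)/30 = -71 - 35*(-4/15) = -71 + 28/3 = -185/3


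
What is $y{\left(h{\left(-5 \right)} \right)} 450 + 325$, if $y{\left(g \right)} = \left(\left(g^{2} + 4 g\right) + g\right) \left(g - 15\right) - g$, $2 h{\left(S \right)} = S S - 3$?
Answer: $-321425$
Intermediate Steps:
$h{\left(S \right)} = - \frac{3}{2} + \frac{S^{2}}{2}$ ($h{\left(S \right)} = \frac{S S - 3}{2} = \frac{S^{2} - 3}{2} = \frac{-3 + S^{2}}{2} = - \frac{3}{2} + \frac{S^{2}}{2}$)
$y{\left(g \right)} = - g + \left(-15 + g\right) \left(g^{2} + 5 g\right)$ ($y{\left(g \right)} = \left(g^{2} + 5 g\right) \left(-15 + g\right) - g = \left(-15 + g\right) \left(g^{2} + 5 g\right) - g = - g + \left(-15 + g\right) \left(g^{2} + 5 g\right)$)
$y{\left(h{\left(-5 \right)} \right)} 450 + 325 = \left(- \frac{3}{2} + \frac{\left(-5\right)^{2}}{2}\right) \left(-76 + \left(- \frac{3}{2} + \frac{\left(-5\right)^{2}}{2}\right)^{2} - 10 \left(- \frac{3}{2} + \frac{\left(-5\right)^{2}}{2}\right)\right) 450 + 325 = \left(- \frac{3}{2} + \frac{1}{2} \cdot 25\right) \left(-76 + \left(- \frac{3}{2} + \frac{1}{2} \cdot 25\right)^{2} - 10 \left(- \frac{3}{2} + \frac{1}{2} \cdot 25\right)\right) 450 + 325 = \left(- \frac{3}{2} + \frac{25}{2}\right) \left(-76 + \left(- \frac{3}{2} + \frac{25}{2}\right)^{2} - 10 \left(- \frac{3}{2} + \frac{25}{2}\right)\right) 450 + 325 = 11 \left(-76 + 11^{2} - 110\right) 450 + 325 = 11 \left(-76 + 121 - 110\right) 450 + 325 = 11 \left(-65\right) 450 + 325 = \left(-715\right) 450 + 325 = -321750 + 325 = -321425$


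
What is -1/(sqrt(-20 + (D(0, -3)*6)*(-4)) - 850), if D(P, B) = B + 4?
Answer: 425/361272 + I*sqrt(11)/361272 ≈ 0.0011764 + 9.1804e-6*I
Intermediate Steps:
D(P, B) = 4 + B
-1/(sqrt(-20 + (D(0, -3)*6)*(-4)) - 850) = -1/(sqrt(-20 + ((4 - 3)*6)*(-4)) - 850) = -1/(sqrt(-20 + (1*6)*(-4)) - 850) = -1/(sqrt(-20 + 6*(-4)) - 850) = -1/(sqrt(-20 - 24) - 850) = -1/(sqrt(-44) - 850) = -1/(2*I*sqrt(11) - 850) = -1/(-850 + 2*I*sqrt(11))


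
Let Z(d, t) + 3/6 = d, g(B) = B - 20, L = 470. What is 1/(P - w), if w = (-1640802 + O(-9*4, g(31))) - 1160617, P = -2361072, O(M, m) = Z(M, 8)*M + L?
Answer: 1/438563 ≈ 2.2802e-6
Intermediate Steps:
g(B) = -20 + B
Z(d, t) = -½ + d
O(M, m) = 470 + M*(-½ + M) (O(M, m) = (-½ + M)*M + 470 = M*(-½ + M) + 470 = 470 + M*(-½ + M))
w = -2799635 (w = (-1640802 + (470 + (-9*4)² - (-9)*4/2)) - 1160617 = (-1640802 + (470 + (-36)² - ½*(-36))) - 1160617 = (-1640802 + (470 + 1296 + 18)) - 1160617 = (-1640802 + 1784) - 1160617 = -1639018 - 1160617 = -2799635)
1/(P - w) = 1/(-2361072 - 1*(-2799635)) = 1/(-2361072 + 2799635) = 1/438563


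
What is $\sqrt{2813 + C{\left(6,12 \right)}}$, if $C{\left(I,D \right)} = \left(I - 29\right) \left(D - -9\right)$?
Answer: $\sqrt{2330} \approx 48.27$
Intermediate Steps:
$C{\left(I,D \right)} = \left(-29 + I\right) \left(9 + D\right)$ ($C{\left(I,D \right)} = \left(-29 + I\right) \left(D + 9\right) = \left(-29 + I\right) \left(9 + D\right)$)
$\sqrt{2813 + C{\left(6,12 \right)}} = \sqrt{2813 + \left(-261 - 348 + 9 \cdot 6 + 12 \cdot 6\right)} = \sqrt{2813 + \left(-261 - 348 + 54 + 72\right)} = \sqrt{2813 - 483} = \sqrt{2330}$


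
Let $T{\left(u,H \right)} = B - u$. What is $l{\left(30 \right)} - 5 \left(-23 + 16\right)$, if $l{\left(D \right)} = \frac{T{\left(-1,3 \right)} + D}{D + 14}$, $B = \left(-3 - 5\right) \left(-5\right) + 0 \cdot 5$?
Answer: $\frac{1611}{44} \approx 36.614$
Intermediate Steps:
$B = 40$ ($B = \left(-8\right) \left(-5\right) + 0 = 40 + 0 = 40$)
$T{\left(u,H \right)} = 40 - u$
$l{\left(D \right)} = \frac{41 + D}{14 + D}$ ($l{\left(D \right)} = \frac{\left(40 - -1\right) + D}{D + 14} = \frac{\left(40 + 1\right) + D}{14 + D} = \frac{41 + D}{14 + D}$)
$l{\left(30 \right)} - 5 \left(-23 + 16\right) = \frac{41 + 30}{14 + 30} - 5 \left(-23 + 16\right) = \frac{1}{44} \cdot 71 - -35 = \frac{1}{44} \cdot 71 + 35 = \frac{71}{44} + 35 = \frac{1611}{44}$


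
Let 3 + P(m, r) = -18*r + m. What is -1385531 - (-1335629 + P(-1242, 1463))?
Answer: -22323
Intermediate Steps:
P(m, r) = -3 + m - 18*r (P(m, r) = -3 + (-18*r + m) = -3 + (m - 18*r) = -3 + m - 18*r)
-1385531 - (-1335629 + P(-1242, 1463)) = -1385531 - (-1335629 + (-3 - 1242 - 18*1463)) = -1385531 - (-1335629 + (-3 - 1242 - 26334)) = -1385531 - (-1335629 - 27579) = -1385531 - 1*(-1363208) = -1385531 + 1363208 = -22323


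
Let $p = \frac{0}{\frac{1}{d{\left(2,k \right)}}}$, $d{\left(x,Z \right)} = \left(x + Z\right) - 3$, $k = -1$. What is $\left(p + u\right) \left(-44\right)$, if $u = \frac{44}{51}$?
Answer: $- \frac{1936}{51} \approx -37.961$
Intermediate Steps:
$u = \frac{44}{51}$ ($u = 44 \cdot \frac{1}{51} = \frac{44}{51} \approx 0.86275$)
$d{\left(x,Z \right)} = -3 + Z + x$ ($d{\left(x,Z \right)} = \left(Z + x\right) - 3 = -3 + Z + x$)
$p = 0$ ($p = \frac{0}{\frac{1}{-3 - 1 + 2}} = \frac{0}{\frac{1}{-2}} = \frac{0}{- \frac{1}{2}} = 0 \left(-2\right) = 0$)
$\left(p + u\right) \left(-44\right) = \left(0 + \frac{44}{51}\right) \left(-44\right) = \frac{44}{51} \left(-44\right) = - \frac{1936}{51}$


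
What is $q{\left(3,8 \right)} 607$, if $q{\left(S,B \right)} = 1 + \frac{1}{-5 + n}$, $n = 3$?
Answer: $\frac{607}{2} \approx 303.5$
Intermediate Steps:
$q{\left(S,B \right)} = \frac{1}{2}$ ($q{\left(S,B \right)} = 1 + \frac{1}{-5 + 3} = 1 + \frac{1}{-2} = 1 - \frac{1}{2} = \frac{1}{2}$)
$q{\left(3,8 \right)} 607 = \frac{1}{2} \cdot 607 = \frac{607}{2}$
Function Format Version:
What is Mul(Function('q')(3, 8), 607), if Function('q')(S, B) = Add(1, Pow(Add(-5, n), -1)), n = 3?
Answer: Rational(607, 2) ≈ 303.50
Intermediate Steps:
Function('q')(S, B) = Rational(1, 2) (Function('q')(S, B) = Add(1, Pow(Add(-5, 3), -1)) = Add(1, Pow(-2, -1)) = Add(1, Rational(-1, 2)) = Rational(1, 2))
Mul(Function('q')(3, 8), 607) = Mul(Rational(1, 2), 607) = Rational(607, 2)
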